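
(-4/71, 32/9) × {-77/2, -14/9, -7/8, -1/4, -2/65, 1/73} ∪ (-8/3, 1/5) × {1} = ((-8/3, 1/5) × {1}) ∪ ((-4/71, 32/9) × {-77/2, -14/9, -7/8, -1/4, -2/65, 1/73})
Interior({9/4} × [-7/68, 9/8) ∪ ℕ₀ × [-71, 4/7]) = ∅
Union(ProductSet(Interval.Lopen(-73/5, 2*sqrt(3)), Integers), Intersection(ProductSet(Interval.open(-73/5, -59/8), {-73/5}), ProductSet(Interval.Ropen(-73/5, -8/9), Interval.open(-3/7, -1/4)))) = ProductSet(Interval.Lopen(-73/5, 2*sqrt(3)), Integers)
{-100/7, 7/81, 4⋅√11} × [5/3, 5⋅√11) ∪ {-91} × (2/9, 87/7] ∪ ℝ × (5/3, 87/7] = (ℝ × (5/3, 87/7]) ∪ ({-91} × (2/9, 87/7]) ∪ ({-100/7, 7/81, 4⋅√11} × [5/3, 5⋅√11))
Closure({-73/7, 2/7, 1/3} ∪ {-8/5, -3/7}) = {-73/7, -8/5, -3/7, 2/7, 1/3}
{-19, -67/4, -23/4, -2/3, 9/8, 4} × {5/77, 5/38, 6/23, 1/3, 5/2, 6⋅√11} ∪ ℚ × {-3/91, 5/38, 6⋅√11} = (ℚ × {-3/91, 5/38, 6⋅√11}) ∪ ({-19, -67/4, -23/4, -2/3, 9/8, 4} × {5/77, 5/38, 6/23, 1/3, 5/2, 6⋅√11})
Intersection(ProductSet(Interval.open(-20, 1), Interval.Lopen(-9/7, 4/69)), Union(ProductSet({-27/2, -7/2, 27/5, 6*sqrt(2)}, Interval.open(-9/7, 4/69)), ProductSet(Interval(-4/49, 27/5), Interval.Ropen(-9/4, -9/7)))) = ProductSet({-27/2, -7/2}, Interval.open(-9/7, 4/69))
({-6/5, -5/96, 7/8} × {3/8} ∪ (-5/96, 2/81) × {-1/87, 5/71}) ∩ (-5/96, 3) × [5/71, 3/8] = ({7/8} × {3/8}) ∪ ((-5/96, 2/81) × {5/71})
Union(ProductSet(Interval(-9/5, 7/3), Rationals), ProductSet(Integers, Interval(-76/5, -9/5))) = Union(ProductSet(Integers, Interval(-76/5, -9/5)), ProductSet(Interval(-9/5, 7/3), Rationals))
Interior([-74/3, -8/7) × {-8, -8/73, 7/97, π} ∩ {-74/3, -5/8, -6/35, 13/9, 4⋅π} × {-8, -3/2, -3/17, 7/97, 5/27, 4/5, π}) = ∅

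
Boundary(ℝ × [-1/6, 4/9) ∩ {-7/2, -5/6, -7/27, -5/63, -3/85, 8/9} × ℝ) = {-7/2, -5/6, -7/27, -5/63, -3/85, 8/9} × [-1/6, 4/9]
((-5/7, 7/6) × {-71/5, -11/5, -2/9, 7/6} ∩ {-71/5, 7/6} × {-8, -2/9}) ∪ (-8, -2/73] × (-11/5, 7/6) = (-8, -2/73] × (-11/5, 7/6)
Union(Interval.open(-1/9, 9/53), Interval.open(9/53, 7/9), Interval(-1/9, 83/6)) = Interval(-1/9, 83/6)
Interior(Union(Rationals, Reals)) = Reals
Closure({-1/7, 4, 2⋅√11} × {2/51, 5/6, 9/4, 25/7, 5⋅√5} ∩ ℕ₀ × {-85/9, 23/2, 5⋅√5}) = {4} × {5⋅√5}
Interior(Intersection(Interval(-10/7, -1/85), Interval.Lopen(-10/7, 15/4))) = Interval.open(-10/7, -1/85)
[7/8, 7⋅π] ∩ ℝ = [7/8, 7⋅π]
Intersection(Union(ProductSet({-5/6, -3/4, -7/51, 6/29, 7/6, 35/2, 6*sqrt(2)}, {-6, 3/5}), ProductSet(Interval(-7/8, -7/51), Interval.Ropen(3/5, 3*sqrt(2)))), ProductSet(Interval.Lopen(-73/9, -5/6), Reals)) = Union(ProductSet({-5/6}, {-6, 3/5}), ProductSet(Interval(-7/8, -5/6), Interval.Ropen(3/5, 3*sqrt(2))))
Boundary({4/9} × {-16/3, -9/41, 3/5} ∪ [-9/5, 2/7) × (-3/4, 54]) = ({4/9} × {-16/3, -9/41, 3/5}) ∪ ({-9/5, 2/7} × [-3/4, 54]) ∪ ([-9/5, 2/7] × {-3/4, 54})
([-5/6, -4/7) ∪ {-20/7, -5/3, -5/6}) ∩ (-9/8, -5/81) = [-5/6, -4/7)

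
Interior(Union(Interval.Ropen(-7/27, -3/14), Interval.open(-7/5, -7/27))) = Interval.open(-7/5, -3/14)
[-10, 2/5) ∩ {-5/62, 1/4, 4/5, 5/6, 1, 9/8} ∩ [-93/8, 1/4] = {-5/62, 1/4}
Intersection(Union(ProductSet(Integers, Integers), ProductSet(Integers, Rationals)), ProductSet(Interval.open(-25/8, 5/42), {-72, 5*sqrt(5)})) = ProductSet(Range(-3, 1, 1), {-72})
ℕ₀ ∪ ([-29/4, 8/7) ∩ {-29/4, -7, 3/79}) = {-29/4, -7, 3/79} ∪ ℕ₀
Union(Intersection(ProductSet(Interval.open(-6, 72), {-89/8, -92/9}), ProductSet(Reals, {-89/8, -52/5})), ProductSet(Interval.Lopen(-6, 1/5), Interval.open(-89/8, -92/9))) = Union(ProductSet(Interval.Lopen(-6, 1/5), Interval.open(-89/8, -92/9)), ProductSet(Interval.open(-6, 72), {-89/8}))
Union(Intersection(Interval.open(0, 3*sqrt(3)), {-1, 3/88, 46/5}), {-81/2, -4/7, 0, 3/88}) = {-81/2, -4/7, 0, 3/88}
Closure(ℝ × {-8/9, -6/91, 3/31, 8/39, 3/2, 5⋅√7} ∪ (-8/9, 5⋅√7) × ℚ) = ([-8/9, 5⋅√7] × ℝ) ∪ (ℝ × {-8/9, -6/91, 3/31, 8/39, 3/2, 5⋅√7})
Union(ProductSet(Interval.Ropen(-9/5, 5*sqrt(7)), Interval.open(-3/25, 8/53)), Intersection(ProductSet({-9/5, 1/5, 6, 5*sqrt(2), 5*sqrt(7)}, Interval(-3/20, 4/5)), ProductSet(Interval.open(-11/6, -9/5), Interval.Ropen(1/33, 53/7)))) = ProductSet(Interval.Ropen(-9/5, 5*sqrt(7)), Interval.open(-3/25, 8/53))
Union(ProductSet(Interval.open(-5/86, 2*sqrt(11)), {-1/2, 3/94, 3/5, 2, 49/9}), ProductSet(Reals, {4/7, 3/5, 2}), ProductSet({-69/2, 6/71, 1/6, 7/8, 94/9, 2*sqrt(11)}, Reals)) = Union(ProductSet({-69/2, 6/71, 1/6, 7/8, 94/9, 2*sqrt(11)}, Reals), ProductSet(Interval.open(-5/86, 2*sqrt(11)), {-1/2, 3/94, 3/5, 2, 49/9}), ProductSet(Reals, {4/7, 3/5, 2}))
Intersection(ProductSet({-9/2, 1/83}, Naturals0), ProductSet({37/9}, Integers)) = EmptySet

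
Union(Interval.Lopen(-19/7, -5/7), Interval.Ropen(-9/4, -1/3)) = Interval.open(-19/7, -1/3)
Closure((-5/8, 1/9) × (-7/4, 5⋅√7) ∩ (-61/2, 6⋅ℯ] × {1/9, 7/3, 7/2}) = [-5/8, 1/9] × {1/9, 7/3, 7/2}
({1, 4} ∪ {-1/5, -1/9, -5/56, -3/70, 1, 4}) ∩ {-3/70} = {-3/70}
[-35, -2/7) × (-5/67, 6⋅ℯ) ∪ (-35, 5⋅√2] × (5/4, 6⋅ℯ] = ([-35, -2/7) × (-5/67, 6⋅ℯ)) ∪ ((-35, 5⋅√2] × (5/4, 6⋅ℯ])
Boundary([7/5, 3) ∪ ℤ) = {7/5} ∪ (ℤ \ (7/5, 3))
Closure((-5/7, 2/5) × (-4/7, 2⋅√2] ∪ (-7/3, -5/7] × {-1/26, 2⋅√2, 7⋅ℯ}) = ({-5/7, 2/5} × [-4/7, 2⋅√2]) ∪ ([-5/7, 2/5] × {-4/7, 2⋅√2}) ∪ ((-5/7, 2/5) × (-4/7, 2⋅√2]) ∪ ([-7/3, -5/7] × {-1/26, 2⋅√2, 7⋅ℯ})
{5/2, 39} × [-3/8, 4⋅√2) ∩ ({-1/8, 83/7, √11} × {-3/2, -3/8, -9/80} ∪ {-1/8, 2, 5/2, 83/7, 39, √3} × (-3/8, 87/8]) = {5/2, 39} × (-3/8, 4⋅√2)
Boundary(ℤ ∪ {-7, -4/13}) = ℤ ∪ {-4/13}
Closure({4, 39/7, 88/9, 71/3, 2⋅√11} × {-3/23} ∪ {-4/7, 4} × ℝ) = ({-4/7, 4} × ℝ) ∪ ({4, 39/7, 88/9, 71/3, 2⋅√11} × {-3/23})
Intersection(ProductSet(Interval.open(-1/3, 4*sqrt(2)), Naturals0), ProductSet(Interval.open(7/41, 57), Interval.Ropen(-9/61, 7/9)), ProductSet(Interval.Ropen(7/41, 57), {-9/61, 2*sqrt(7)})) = EmptySet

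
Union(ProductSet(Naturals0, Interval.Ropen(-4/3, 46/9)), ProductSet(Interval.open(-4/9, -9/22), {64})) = Union(ProductSet(Interval.open(-4/9, -9/22), {64}), ProductSet(Naturals0, Interval.Ropen(-4/3, 46/9)))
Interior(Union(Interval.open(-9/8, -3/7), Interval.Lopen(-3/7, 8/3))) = Union(Interval.open(-9/8, -3/7), Interval.open(-3/7, 8/3))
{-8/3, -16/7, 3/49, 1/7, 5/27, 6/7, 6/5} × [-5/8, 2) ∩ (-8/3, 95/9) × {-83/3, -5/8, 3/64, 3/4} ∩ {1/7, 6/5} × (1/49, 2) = {1/7, 6/5} × {3/64, 3/4}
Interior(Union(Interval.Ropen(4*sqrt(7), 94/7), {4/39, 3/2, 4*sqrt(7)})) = Interval.open(4*sqrt(7), 94/7)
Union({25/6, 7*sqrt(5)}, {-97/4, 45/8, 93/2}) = {-97/4, 25/6, 45/8, 93/2, 7*sqrt(5)}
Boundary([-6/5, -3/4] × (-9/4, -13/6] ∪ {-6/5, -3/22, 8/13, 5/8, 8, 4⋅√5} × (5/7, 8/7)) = ({-6/5, -3/4} × [-9/4, -13/6]) ∪ ([-6/5, -3/4] × {-9/4, -13/6}) ∪ ({-6/5, -3/22, 8/13, 5/8, 8, 4⋅√5} × [5/7, 8/7])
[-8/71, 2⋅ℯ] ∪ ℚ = ℚ ∪ [-8/71, 2⋅ℯ]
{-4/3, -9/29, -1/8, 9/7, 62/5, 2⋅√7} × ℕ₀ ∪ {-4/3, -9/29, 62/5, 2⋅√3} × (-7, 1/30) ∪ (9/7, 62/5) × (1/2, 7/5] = ((9/7, 62/5) × (1/2, 7/5]) ∪ ({-4/3, -9/29, -1/8, 9/7, 62/5, 2⋅√7} × ℕ₀) ∪ ({-4/3, -9/29, 62/5, 2⋅√3} × (-7, 1/30))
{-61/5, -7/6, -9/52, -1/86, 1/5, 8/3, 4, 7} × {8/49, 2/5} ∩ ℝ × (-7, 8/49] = {-61/5, -7/6, -9/52, -1/86, 1/5, 8/3, 4, 7} × {8/49}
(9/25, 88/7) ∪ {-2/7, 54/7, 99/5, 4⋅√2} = {-2/7, 99/5} ∪ (9/25, 88/7)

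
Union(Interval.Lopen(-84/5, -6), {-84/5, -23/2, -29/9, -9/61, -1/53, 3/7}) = Union({-29/9, -9/61, -1/53, 3/7}, Interval(-84/5, -6))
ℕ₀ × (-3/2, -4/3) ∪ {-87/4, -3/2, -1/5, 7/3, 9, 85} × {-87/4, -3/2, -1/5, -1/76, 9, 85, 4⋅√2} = (ℕ₀ × (-3/2, -4/3)) ∪ ({-87/4, -3/2, -1/5, 7/3, 9, 85} × {-87/4, -3/2, -1/5, -1/76, 9, 85, 4⋅√2})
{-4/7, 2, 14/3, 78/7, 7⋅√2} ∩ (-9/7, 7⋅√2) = {-4/7, 2, 14/3}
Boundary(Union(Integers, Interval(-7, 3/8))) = Union(Complement(Integers, Interval.open(-7, 3/8)), {3/8})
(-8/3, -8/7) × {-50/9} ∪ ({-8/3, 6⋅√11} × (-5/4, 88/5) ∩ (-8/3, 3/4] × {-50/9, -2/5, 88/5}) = (-8/3, -8/7) × {-50/9}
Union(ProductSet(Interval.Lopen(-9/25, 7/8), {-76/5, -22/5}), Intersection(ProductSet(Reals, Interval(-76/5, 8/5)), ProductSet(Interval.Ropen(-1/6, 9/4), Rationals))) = Union(ProductSet(Interval.Lopen(-9/25, 7/8), {-76/5, -22/5}), ProductSet(Interval.Ropen(-1/6, 9/4), Intersection(Interval(-76/5, 8/5), Rationals)))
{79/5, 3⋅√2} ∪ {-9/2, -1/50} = {-9/2, -1/50, 79/5, 3⋅√2}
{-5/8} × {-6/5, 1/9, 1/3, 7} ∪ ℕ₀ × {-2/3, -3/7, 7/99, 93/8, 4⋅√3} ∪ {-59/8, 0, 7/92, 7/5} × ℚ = ({-59/8, 0, 7/92, 7/5} × ℚ) ∪ ({-5/8} × {-6/5, 1/9, 1/3, 7}) ∪ (ℕ₀ × {-2/3, -3/7, 7/99, 93/8, 4⋅√3})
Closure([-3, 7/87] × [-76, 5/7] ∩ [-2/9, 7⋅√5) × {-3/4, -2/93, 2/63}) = [-2/9, 7/87] × {-3/4, -2/93, 2/63}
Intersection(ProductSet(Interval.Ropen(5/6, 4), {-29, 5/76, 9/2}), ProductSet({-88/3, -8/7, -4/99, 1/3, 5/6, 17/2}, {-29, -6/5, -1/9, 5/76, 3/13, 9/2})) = ProductSet({5/6}, {-29, 5/76, 9/2})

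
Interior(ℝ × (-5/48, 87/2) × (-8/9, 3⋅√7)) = ℝ × (-5/48, 87/2) × (-8/9, 3⋅√7)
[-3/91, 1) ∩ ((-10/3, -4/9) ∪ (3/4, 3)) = (3/4, 1)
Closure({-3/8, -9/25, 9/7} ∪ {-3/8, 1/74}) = {-3/8, -9/25, 1/74, 9/7}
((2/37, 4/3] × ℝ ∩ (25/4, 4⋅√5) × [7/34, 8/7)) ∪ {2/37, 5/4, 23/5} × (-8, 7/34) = {2/37, 5/4, 23/5} × (-8, 7/34)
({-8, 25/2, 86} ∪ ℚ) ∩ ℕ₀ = ℕ₀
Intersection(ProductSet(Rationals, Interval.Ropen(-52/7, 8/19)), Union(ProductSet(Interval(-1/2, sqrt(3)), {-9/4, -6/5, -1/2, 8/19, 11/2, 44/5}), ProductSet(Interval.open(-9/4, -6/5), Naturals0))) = Union(ProductSet(Intersection(Interval.open(-9/4, -6/5), Rationals), Range(0, 1, 1)), ProductSet(Intersection(Interval(-1/2, sqrt(3)), Rationals), {-9/4, -6/5, -1/2}))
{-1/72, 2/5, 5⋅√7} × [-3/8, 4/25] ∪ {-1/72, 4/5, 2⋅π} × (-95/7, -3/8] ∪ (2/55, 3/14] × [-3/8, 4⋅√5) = ({-1/72, 4/5, 2⋅π} × (-95/7, -3/8]) ∪ ({-1/72, 2/5, 5⋅√7} × [-3/8, 4/25]) ∪ ((2/55, 3/14] × [-3/8, 4⋅√5))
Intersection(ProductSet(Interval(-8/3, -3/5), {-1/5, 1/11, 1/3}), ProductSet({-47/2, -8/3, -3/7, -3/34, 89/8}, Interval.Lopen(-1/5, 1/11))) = ProductSet({-8/3}, {1/11})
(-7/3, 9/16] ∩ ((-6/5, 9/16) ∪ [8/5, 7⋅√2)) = (-6/5, 9/16)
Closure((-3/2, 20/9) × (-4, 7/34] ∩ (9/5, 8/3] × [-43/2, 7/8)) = ({9/5, 20/9} × [-4, 7/34]) ∪ ([9/5, 20/9] × {-4, 7/34}) ∪ ((9/5, 20/9) × (-4, 7/34])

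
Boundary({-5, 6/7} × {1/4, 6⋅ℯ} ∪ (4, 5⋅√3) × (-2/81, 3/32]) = ({-5, 6/7} × {1/4, 6⋅ℯ}) ∪ ({4, 5⋅√3} × [-2/81, 3/32]) ∪ ([4, 5⋅√3] × {-2/81, 3/32})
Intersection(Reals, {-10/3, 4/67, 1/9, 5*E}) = {-10/3, 4/67, 1/9, 5*E}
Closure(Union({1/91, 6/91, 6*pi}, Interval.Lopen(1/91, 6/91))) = Union({6*pi}, Interval(1/91, 6/91))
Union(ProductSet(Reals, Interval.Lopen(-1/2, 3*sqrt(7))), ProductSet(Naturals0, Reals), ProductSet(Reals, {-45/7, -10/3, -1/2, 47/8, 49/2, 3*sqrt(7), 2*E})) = Union(ProductSet(Naturals0, Reals), ProductSet(Reals, Union({-45/7, -10/3, 49/2}, Interval(-1/2, 3*sqrt(7)))))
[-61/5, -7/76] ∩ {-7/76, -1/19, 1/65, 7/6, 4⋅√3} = {-7/76}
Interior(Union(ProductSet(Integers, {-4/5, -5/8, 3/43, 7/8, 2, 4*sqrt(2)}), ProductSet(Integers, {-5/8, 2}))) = EmptySet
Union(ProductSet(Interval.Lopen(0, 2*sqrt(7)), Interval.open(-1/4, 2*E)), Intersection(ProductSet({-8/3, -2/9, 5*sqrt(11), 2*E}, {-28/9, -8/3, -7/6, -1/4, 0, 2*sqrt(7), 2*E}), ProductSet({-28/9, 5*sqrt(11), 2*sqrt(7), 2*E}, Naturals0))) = Union(ProductSet({5*sqrt(11), 2*E}, {0}), ProductSet(Interval.Lopen(0, 2*sqrt(7)), Interval.open(-1/4, 2*E)))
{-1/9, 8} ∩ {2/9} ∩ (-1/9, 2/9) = ∅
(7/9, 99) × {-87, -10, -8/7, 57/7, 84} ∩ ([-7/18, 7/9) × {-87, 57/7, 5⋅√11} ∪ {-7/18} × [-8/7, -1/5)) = ∅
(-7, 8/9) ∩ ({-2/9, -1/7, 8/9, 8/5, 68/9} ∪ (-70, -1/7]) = (-7, -1/7]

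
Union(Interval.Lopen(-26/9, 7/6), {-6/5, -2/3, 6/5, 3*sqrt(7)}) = Union({6/5, 3*sqrt(7)}, Interval.Lopen(-26/9, 7/6))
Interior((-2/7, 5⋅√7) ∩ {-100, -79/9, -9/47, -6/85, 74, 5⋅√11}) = ∅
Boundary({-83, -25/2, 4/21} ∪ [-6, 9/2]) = {-83, -25/2, -6, 9/2}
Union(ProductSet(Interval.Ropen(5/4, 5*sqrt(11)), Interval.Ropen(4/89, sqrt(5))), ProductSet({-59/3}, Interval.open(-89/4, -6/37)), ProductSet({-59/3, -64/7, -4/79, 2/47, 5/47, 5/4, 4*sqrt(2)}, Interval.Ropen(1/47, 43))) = Union(ProductSet({-59/3}, Interval.open(-89/4, -6/37)), ProductSet({-59/3, -64/7, -4/79, 2/47, 5/47, 5/4, 4*sqrt(2)}, Interval.Ropen(1/47, 43)), ProductSet(Interval.Ropen(5/4, 5*sqrt(11)), Interval.Ropen(4/89, sqrt(5))))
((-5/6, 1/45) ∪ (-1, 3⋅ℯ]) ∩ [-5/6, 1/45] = [-5/6, 1/45]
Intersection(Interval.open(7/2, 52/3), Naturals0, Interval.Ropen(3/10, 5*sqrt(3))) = Range(4, 9, 1)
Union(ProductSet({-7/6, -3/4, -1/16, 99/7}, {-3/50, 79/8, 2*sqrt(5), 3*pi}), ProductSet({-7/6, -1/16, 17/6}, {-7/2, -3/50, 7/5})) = Union(ProductSet({-7/6, -1/16, 17/6}, {-7/2, -3/50, 7/5}), ProductSet({-7/6, -3/4, -1/16, 99/7}, {-3/50, 79/8, 2*sqrt(5), 3*pi}))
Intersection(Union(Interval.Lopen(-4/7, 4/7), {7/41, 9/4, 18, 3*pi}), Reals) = Union({9/4, 18, 3*pi}, Interval.Lopen(-4/7, 4/7))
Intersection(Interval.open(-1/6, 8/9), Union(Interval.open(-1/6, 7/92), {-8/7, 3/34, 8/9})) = Union({3/34}, Interval.open(-1/6, 7/92))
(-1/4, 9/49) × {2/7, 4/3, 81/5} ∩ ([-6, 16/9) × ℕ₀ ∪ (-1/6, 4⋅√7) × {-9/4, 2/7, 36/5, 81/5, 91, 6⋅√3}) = (-1/6, 9/49) × {2/7, 81/5}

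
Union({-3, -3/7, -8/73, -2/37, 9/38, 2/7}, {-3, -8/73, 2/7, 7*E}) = {-3, -3/7, -8/73, -2/37, 9/38, 2/7, 7*E}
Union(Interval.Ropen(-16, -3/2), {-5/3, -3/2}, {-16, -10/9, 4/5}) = Union({-10/9, 4/5}, Interval(-16, -3/2))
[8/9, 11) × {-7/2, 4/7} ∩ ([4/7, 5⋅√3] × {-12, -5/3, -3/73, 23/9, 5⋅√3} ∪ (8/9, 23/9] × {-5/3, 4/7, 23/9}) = (8/9, 23/9] × {4/7}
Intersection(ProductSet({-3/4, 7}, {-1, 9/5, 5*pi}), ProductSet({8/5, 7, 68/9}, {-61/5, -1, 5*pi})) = ProductSet({7}, {-1, 5*pi})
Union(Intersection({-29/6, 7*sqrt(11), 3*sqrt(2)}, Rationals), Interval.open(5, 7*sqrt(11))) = Union({-29/6}, Interval.open(5, 7*sqrt(11)))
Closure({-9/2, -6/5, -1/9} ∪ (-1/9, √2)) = {-9/2, -6/5} ∪ [-1/9, √2]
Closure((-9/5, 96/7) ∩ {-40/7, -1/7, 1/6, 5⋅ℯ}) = {-1/7, 1/6, 5⋅ℯ}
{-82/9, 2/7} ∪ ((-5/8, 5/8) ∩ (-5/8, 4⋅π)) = {-82/9} ∪ (-5/8, 5/8)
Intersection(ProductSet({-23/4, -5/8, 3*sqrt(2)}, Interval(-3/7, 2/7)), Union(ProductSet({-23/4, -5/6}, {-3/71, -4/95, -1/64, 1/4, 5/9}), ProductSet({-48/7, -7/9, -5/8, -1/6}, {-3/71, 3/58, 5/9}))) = Union(ProductSet({-23/4}, {-3/71, -4/95, -1/64, 1/4}), ProductSet({-5/8}, {-3/71, 3/58}))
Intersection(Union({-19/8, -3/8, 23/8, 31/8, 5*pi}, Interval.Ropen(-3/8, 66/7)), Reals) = Union({-19/8, 5*pi}, Interval.Ropen(-3/8, 66/7))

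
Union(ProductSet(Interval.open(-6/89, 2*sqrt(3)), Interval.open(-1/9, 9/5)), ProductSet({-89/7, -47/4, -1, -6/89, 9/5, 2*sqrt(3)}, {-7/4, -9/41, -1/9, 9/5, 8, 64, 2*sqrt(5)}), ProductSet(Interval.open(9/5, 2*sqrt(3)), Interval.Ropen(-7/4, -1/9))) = Union(ProductSet({-89/7, -47/4, -1, -6/89, 9/5, 2*sqrt(3)}, {-7/4, -9/41, -1/9, 9/5, 8, 64, 2*sqrt(5)}), ProductSet(Interval.open(-6/89, 2*sqrt(3)), Interval.open(-1/9, 9/5)), ProductSet(Interval.open(9/5, 2*sqrt(3)), Interval.Ropen(-7/4, -1/9)))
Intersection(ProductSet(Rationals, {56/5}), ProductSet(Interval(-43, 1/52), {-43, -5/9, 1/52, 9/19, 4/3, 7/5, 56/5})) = ProductSet(Intersection(Interval(-43, 1/52), Rationals), {56/5})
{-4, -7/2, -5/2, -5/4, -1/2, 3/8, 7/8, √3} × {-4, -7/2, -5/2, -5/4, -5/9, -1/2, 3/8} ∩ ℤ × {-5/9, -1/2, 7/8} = {-4} × {-5/9, -1/2}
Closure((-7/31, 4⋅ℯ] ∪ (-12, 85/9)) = [-12, 4⋅ℯ]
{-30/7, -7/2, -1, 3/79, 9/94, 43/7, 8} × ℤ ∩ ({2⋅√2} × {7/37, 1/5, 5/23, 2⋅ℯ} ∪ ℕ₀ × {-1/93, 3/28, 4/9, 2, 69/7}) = {8} × {2}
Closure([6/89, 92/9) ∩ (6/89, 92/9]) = [6/89, 92/9]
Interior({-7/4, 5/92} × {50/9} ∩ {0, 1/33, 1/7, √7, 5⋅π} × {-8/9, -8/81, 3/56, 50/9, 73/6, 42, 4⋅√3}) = ∅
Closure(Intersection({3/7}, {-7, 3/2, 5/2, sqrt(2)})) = EmptySet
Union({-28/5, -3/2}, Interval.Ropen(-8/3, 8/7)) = Union({-28/5}, Interval.Ropen(-8/3, 8/7))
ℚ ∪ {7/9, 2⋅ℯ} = ℚ ∪ {2⋅ℯ}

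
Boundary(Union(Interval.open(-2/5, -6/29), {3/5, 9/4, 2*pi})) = {-2/5, -6/29, 3/5, 9/4, 2*pi}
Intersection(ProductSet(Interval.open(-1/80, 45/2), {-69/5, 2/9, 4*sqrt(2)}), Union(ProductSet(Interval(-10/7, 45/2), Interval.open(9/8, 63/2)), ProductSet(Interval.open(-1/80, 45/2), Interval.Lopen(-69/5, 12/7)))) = ProductSet(Interval.open(-1/80, 45/2), {2/9, 4*sqrt(2)})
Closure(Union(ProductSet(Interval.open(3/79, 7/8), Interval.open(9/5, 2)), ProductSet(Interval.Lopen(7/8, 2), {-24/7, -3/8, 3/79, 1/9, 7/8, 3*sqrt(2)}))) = Union(ProductSet({3/79, 7/8}, Interval(9/5, 2)), ProductSet(Interval(3/79, 7/8), {9/5, 2}), ProductSet(Interval.open(3/79, 7/8), Interval.open(9/5, 2)), ProductSet(Interval(7/8, 2), {-24/7, -3/8, 3/79, 1/9, 7/8, 3*sqrt(2)}))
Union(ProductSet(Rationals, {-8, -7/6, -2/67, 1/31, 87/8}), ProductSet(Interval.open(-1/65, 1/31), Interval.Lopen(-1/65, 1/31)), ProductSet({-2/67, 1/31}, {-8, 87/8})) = Union(ProductSet(Interval.open(-1/65, 1/31), Interval.Lopen(-1/65, 1/31)), ProductSet(Rationals, {-8, -7/6, -2/67, 1/31, 87/8}))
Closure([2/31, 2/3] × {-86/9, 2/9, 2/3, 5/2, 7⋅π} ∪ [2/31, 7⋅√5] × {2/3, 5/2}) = ([2/31, 7⋅√5] × {2/3, 5/2}) ∪ ([2/31, 2/3] × {-86/9, 2/9, 2/3, 5/2, 7⋅π})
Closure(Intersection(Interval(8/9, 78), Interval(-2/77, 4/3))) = Interval(8/9, 4/3)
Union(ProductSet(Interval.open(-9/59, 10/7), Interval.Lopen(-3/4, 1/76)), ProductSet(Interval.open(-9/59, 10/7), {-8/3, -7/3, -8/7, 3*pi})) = ProductSet(Interval.open(-9/59, 10/7), Union({-8/3, -7/3, -8/7, 3*pi}, Interval.Lopen(-3/4, 1/76)))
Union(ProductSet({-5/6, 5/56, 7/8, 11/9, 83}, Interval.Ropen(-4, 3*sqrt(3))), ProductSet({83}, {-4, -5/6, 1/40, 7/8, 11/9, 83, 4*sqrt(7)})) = Union(ProductSet({83}, {-4, -5/6, 1/40, 7/8, 11/9, 83, 4*sqrt(7)}), ProductSet({-5/6, 5/56, 7/8, 11/9, 83}, Interval.Ropen(-4, 3*sqrt(3))))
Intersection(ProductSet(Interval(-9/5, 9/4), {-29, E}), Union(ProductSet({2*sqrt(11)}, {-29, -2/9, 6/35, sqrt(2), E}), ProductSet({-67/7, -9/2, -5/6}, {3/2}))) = EmptySet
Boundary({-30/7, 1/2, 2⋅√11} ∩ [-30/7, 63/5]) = {-30/7, 1/2, 2⋅√11}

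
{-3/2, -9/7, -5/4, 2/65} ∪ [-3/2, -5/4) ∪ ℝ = (-∞, ∞)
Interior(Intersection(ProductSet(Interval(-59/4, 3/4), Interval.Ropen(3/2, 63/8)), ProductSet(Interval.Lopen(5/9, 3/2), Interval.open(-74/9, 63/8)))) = ProductSet(Interval.open(5/9, 3/4), Interval.open(3/2, 63/8))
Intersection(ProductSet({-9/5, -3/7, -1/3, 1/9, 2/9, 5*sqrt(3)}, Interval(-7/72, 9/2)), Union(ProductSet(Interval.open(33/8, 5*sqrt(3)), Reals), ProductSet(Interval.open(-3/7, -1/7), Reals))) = ProductSet({-1/3}, Interval(-7/72, 9/2))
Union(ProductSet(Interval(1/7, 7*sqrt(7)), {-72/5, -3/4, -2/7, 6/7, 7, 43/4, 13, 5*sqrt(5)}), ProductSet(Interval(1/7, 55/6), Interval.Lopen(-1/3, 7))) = Union(ProductSet(Interval(1/7, 55/6), Interval.Lopen(-1/3, 7)), ProductSet(Interval(1/7, 7*sqrt(7)), {-72/5, -3/4, -2/7, 6/7, 7, 43/4, 13, 5*sqrt(5)}))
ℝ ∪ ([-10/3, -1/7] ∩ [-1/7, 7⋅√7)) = ℝ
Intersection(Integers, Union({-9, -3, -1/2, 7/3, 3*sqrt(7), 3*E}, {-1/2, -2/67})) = {-9, -3}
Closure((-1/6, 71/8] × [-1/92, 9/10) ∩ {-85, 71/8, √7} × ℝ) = {71/8, √7} × [-1/92, 9/10]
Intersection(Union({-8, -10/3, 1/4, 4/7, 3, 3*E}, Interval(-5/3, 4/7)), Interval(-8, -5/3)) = {-8, -10/3, -5/3}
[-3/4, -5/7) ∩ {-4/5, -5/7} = ∅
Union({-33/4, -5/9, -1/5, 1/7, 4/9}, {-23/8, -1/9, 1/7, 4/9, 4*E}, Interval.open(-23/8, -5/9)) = Union({-33/4, -1/5, -1/9, 1/7, 4/9, 4*E}, Interval(-23/8, -5/9))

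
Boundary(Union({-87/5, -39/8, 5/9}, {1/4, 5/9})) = {-87/5, -39/8, 1/4, 5/9}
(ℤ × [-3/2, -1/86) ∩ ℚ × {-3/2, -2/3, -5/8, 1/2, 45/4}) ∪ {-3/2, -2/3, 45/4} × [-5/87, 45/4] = (ℤ × {-3/2, -2/3, -5/8}) ∪ ({-3/2, -2/3, 45/4} × [-5/87, 45/4])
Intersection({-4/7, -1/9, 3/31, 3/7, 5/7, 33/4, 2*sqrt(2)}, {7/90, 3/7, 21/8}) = {3/7}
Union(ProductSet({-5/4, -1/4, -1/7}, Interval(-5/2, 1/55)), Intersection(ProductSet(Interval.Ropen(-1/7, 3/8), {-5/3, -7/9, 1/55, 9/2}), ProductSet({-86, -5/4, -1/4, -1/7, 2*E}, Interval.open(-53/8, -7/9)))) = ProductSet({-5/4, -1/4, -1/7}, Interval(-5/2, 1/55))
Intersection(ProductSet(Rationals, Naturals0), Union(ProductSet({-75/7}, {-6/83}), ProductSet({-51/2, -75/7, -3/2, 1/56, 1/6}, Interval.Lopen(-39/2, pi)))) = ProductSet({-51/2, -75/7, -3/2, 1/56, 1/6}, Range(0, 4, 1))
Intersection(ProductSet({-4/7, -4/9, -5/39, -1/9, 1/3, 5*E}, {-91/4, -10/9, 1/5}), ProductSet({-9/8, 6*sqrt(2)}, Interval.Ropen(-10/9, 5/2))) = EmptySet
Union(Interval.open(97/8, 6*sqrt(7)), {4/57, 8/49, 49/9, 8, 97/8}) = Union({4/57, 8/49, 49/9, 8}, Interval.Ropen(97/8, 6*sqrt(7)))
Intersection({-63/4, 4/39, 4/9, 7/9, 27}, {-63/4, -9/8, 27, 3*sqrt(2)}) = {-63/4, 27}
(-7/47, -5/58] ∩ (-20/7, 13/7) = (-7/47, -5/58]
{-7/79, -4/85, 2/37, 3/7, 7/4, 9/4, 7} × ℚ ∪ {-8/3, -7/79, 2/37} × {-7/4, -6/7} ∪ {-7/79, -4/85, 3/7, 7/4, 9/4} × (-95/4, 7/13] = ({-8/3, -7/79, 2/37} × {-7/4, -6/7}) ∪ ({-7/79, -4/85, 2/37, 3/7, 7/4, 9/4, 7} × ℚ) ∪ ({-7/79, -4/85, 3/7, 7/4, 9/4} × (-95/4, 7/13])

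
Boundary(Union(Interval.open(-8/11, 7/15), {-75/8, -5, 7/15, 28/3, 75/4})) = {-75/8, -5, -8/11, 7/15, 28/3, 75/4}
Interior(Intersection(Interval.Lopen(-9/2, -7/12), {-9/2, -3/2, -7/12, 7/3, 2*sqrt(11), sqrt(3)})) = EmptySet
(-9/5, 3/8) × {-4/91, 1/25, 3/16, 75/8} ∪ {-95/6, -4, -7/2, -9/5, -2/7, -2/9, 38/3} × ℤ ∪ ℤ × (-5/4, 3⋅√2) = ({-95/6, -4, -7/2, -9/5, -2/7, -2/9, 38/3} × ℤ) ∪ (ℤ × (-5/4, 3⋅√2)) ∪ ((-9/5, 3/8) × {-4/91, 1/25, 3/16, 75/8})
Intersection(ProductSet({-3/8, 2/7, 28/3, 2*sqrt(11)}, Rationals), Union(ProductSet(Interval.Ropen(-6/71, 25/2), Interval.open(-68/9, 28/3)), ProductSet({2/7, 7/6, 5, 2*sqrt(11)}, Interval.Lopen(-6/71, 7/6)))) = ProductSet({2/7, 28/3, 2*sqrt(11)}, Intersection(Interval.open(-68/9, 28/3), Rationals))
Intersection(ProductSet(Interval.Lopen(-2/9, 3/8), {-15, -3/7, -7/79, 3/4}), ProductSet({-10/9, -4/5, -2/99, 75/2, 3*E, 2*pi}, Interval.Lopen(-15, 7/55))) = ProductSet({-2/99}, {-3/7, -7/79})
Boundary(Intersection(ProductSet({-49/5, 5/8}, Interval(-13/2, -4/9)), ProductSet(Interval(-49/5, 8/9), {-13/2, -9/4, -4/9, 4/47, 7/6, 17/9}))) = ProductSet({-49/5, 5/8}, {-13/2, -9/4, -4/9})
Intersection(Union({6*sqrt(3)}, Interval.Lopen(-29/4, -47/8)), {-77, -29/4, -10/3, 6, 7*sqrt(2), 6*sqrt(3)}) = {6*sqrt(3)}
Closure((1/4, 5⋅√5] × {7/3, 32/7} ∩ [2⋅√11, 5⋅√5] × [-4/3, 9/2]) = [2⋅√11, 5⋅√5] × {7/3}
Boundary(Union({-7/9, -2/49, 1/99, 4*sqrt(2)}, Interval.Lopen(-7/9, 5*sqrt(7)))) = {-7/9, 5*sqrt(7)}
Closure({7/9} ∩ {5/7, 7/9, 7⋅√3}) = {7/9}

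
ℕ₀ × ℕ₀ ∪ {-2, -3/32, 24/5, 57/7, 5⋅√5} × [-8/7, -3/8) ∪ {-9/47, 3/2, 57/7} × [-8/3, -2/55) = (ℕ₀ × ℕ₀) ∪ ({-9/47, 3/2, 57/7} × [-8/3, -2/55)) ∪ ({-2, -3/32, 24/5, 57/7, 5⋅√5} × [-8/7, -3/8))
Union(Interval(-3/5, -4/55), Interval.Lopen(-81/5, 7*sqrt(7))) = Interval.Lopen(-81/5, 7*sqrt(7))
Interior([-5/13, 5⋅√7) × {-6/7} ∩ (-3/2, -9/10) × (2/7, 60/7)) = ∅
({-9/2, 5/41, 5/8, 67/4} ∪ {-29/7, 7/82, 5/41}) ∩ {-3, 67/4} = {67/4}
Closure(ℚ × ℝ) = ℝ × ℝ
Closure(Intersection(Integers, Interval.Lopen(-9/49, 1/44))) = Range(0, 1, 1)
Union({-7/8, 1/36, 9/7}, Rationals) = Rationals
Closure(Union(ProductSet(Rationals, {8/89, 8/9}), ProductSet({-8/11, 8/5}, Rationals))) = Union(ProductSet({-8/11, 8/5}, Reals), ProductSet(Reals, {8/89, 8/9}))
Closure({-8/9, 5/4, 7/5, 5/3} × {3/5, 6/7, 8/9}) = {-8/9, 5/4, 7/5, 5/3} × {3/5, 6/7, 8/9}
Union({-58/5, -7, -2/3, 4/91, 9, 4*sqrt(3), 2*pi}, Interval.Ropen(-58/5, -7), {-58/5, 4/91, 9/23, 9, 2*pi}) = Union({-2/3, 4/91, 9/23, 9, 4*sqrt(3), 2*pi}, Interval(-58/5, -7))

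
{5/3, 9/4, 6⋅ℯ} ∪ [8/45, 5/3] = [8/45, 5/3] ∪ {9/4, 6⋅ℯ}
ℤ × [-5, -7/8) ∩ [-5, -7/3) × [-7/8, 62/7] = ∅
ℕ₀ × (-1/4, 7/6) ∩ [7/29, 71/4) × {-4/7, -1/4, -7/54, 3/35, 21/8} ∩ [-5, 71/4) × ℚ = {1, 2, …, 17} × {-7/54, 3/35}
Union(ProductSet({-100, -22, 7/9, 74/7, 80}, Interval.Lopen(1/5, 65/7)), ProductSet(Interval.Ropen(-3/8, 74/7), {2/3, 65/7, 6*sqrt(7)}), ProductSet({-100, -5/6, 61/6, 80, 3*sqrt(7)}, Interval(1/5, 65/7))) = Union(ProductSet({-100, -22, 7/9, 74/7, 80}, Interval.Lopen(1/5, 65/7)), ProductSet({-100, -5/6, 61/6, 80, 3*sqrt(7)}, Interval(1/5, 65/7)), ProductSet(Interval.Ropen(-3/8, 74/7), {2/3, 65/7, 6*sqrt(7)}))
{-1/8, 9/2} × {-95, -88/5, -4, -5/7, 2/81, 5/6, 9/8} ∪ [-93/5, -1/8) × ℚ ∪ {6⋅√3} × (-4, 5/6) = ([-93/5, -1/8) × ℚ) ∪ ({6⋅√3} × (-4, 5/6)) ∪ ({-1/8, 9/2} × {-95, -88/5, -4, -5/7, 2/81, 5/6, 9/8})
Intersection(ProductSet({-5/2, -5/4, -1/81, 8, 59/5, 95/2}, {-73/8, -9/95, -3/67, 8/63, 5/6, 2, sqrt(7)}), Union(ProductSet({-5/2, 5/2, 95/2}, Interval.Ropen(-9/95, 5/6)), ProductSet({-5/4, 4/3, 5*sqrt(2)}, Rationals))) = Union(ProductSet({-5/4}, {-73/8, -9/95, -3/67, 8/63, 5/6, 2}), ProductSet({-5/2, 95/2}, {-9/95, -3/67, 8/63}))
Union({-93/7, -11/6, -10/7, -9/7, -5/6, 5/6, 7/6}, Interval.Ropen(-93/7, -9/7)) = Union({-5/6, 5/6, 7/6}, Interval(-93/7, -9/7))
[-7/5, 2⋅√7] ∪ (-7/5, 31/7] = [-7/5, 2⋅√7]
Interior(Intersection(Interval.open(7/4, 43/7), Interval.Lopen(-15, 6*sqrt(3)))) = Interval.open(7/4, 43/7)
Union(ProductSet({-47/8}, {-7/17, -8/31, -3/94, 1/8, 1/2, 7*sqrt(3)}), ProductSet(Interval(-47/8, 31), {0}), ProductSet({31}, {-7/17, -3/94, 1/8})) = Union(ProductSet({-47/8}, {-7/17, -8/31, -3/94, 1/8, 1/2, 7*sqrt(3)}), ProductSet({31}, {-7/17, -3/94, 1/8}), ProductSet(Interval(-47/8, 31), {0}))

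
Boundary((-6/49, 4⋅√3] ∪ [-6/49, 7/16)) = {-6/49, 4⋅√3}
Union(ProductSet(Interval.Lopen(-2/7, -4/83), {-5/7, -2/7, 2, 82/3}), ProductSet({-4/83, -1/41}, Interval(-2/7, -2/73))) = Union(ProductSet({-4/83, -1/41}, Interval(-2/7, -2/73)), ProductSet(Interval.Lopen(-2/7, -4/83), {-5/7, -2/7, 2, 82/3}))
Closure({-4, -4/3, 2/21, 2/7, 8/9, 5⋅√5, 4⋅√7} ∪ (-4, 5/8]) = [-4, 5/8] ∪ {8/9, 5⋅√5, 4⋅√7}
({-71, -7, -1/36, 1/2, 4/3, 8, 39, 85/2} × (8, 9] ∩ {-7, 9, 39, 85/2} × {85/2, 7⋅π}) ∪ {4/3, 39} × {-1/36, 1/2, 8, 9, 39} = {4/3, 39} × {-1/36, 1/2, 8, 9, 39}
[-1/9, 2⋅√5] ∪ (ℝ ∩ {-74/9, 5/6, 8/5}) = {-74/9} ∪ [-1/9, 2⋅√5]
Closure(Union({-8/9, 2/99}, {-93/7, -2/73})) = {-93/7, -8/9, -2/73, 2/99}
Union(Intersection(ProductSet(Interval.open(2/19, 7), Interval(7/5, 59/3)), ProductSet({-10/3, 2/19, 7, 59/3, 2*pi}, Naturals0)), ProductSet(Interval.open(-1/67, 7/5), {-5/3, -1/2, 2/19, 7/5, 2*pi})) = Union(ProductSet({2*pi}, Range(2, 20, 1)), ProductSet(Interval.open(-1/67, 7/5), {-5/3, -1/2, 2/19, 7/5, 2*pi}))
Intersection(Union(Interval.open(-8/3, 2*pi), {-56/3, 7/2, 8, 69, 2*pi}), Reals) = Union({-56/3, 8, 69}, Interval.Lopen(-8/3, 2*pi))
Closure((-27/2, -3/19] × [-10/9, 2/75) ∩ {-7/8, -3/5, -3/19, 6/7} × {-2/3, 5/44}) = {-7/8, -3/5, -3/19} × {-2/3}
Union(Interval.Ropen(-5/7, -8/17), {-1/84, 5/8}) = Union({-1/84, 5/8}, Interval.Ropen(-5/7, -8/17))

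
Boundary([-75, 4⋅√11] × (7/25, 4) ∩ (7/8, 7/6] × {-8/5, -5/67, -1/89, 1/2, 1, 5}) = [7/8, 7/6] × {1/2, 1}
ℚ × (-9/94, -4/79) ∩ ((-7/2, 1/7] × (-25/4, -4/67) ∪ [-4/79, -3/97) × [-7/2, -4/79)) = ((ℚ ∩ (-7/2, 1/7]) × (-9/94, -4/67)) ∪ ((ℚ ∩ [-4/79, -3/97)) × (-9/94, -4/79))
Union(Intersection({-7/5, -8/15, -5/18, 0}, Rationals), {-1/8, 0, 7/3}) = {-7/5, -8/15, -5/18, -1/8, 0, 7/3}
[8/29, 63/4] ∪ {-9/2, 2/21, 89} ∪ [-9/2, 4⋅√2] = [-9/2, 63/4] ∪ {89}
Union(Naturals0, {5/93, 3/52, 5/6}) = Union({5/93, 3/52, 5/6}, Naturals0)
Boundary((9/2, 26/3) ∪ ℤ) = {9/2, 26/3} ∪ (ℤ \ (9/2, 26/3))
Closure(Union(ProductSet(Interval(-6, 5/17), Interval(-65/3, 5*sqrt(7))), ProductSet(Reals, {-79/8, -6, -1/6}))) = Union(ProductSet(Interval(-6, 5/17), Interval(-65/3, 5*sqrt(7))), ProductSet(Reals, {-79/8, -6, -1/6}))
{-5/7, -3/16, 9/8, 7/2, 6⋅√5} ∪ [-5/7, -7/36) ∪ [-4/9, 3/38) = [-5/7, 3/38) ∪ {9/8, 7/2, 6⋅√5}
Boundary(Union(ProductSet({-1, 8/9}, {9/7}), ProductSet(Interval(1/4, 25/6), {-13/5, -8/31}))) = Union(ProductSet({-1, 8/9}, {9/7}), ProductSet(Interval(1/4, 25/6), {-13/5, -8/31}))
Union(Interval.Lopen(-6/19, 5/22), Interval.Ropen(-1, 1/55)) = Interval(-1, 5/22)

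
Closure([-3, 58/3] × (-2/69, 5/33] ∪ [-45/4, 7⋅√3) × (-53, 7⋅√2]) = ({58/3} × [-2/69, 5/33]) ∪ ([-3, 58/3] × (-2/69, 5/33]) ∪ ({-45/4} × [-53, 7⋅√2]) ∪ ([7⋅√3, 58/3] × {-2/69, 5/33}) ∪ ([-45/4, 7⋅√3] × {-53, 7⋅√2}) ∪ ([-45/4, 7⋅√3) × (-53, 7⋅√2]) ∪ ({-45/4, 7⋅√3} × ([-53, -2/69] ∪ [5/33, 7⋅√2]))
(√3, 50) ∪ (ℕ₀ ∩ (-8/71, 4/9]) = {0} ∪ (√3, 50)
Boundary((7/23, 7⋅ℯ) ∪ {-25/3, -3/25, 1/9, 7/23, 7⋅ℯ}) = {-25/3, -3/25, 1/9, 7/23, 7⋅ℯ}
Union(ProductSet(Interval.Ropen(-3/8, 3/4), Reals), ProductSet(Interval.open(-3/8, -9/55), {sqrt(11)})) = ProductSet(Interval.Ropen(-3/8, 3/4), Reals)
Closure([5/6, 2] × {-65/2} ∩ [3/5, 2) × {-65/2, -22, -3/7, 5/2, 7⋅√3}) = [5/6, 2] × {-65/2}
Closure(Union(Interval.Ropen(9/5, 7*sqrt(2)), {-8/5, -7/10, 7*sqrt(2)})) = Union({-8/5, -7/10}, Interval(9/5, 7*sqrt(2)))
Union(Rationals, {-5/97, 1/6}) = Rationals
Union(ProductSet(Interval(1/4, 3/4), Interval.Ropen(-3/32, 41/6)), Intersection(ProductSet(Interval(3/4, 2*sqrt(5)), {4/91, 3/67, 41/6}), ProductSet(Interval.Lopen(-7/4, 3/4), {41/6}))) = Union(ProductSet({3/4}, {41/6}), ProductSet(Interval(1/4, 3/4), Interval.Ropen(-3/32, 41/6)))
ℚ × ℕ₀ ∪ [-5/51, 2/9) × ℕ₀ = (ℚ ∪ [-5/51, 2/9]) × ℕ₀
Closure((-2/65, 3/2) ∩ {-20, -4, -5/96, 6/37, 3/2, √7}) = {6/37}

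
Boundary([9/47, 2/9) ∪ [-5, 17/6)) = {-5, 17/6}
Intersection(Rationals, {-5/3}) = {-5/3}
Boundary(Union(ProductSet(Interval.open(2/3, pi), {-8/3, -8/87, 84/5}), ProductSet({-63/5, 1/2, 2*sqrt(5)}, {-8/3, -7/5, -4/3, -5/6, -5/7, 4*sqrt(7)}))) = Union(ProductSet({-63/5, 1/2, 2*sqrt(5)}, {-8/3, -7/5, -4/3, -5/6, -5/7, 4*sqrt(7)}), ProductSet(Interval(2/3, pi), {-8/3, -8/87, 84/5}))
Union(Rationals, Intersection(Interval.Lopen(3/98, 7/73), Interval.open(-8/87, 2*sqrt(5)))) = Union(Interval(3/98, 7/73), Rationals)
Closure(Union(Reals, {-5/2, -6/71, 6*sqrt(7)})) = Reals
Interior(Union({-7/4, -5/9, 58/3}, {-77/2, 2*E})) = EmptySet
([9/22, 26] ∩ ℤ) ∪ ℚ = ℚ ∪ {1, 2, …, 26}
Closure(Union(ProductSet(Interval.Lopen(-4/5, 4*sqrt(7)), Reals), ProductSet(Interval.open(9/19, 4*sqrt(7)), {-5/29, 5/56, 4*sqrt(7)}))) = ProductSet(Interval(-4/5, 4*sqrt(7)), Reals)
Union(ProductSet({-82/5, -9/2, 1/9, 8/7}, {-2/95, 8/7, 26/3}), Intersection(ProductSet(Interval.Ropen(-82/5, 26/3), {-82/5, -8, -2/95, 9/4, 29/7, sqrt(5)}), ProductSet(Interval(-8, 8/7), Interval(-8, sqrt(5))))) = Union(ProductSet({-82/5, -9/2, 1/9, 8/7}, {-2/95, 8/7, 26/3}), ProductSet(Interval(-8, 8/7), {-8, -2/95, sqrt(5)}))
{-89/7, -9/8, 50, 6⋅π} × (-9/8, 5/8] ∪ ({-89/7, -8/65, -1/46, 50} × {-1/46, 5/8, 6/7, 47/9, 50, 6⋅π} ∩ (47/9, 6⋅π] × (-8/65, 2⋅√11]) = {-89/7, -9/8, 50, 6⋅π} × (-9/8, 5/8]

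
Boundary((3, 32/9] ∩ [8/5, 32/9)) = {3, 32/9}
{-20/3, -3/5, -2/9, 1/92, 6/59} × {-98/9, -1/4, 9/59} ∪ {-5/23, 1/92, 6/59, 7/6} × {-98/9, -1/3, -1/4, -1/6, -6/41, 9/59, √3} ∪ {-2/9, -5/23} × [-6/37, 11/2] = ({-2/9, -5/23} × [-6/37, 11/2]) ∪ ({-20/3, -3/5, -2/9, 1/92, 6/59} × {-98/9, -1/4, 9/59}) ∪ ({-5/23, 1/92, 6/59, 7/6} × {-98/9, -1/3, -1/4, -1/6, -6/41, 9/59, √3})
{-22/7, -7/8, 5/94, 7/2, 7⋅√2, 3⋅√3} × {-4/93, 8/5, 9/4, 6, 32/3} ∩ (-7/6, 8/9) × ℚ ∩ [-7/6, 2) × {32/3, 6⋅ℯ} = {-7/8, 5/94} × {32/3}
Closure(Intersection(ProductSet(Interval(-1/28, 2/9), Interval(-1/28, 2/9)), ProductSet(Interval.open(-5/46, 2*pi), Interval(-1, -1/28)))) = ProductSet(Interval(-1/28, 2/9), {-1/28})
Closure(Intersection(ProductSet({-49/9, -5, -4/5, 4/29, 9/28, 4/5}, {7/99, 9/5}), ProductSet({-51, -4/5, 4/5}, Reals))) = ProductSet({-4/5, 4/5}, {7/99, 9/5})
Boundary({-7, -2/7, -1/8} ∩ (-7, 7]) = {-2/7, -1/8}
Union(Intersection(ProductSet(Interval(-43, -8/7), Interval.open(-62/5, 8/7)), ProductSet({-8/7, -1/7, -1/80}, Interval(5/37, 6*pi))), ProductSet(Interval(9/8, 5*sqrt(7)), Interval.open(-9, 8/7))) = Union(ProductSet({-8/7}, Interval.Ropen(5/37, 8/7)), ProductSet(Interval(9/8, 5*sqrt(7)), Interval.open(-9, 8/7)))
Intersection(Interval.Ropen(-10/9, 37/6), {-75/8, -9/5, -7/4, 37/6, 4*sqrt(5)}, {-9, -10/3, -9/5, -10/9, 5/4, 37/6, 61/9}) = EmptySet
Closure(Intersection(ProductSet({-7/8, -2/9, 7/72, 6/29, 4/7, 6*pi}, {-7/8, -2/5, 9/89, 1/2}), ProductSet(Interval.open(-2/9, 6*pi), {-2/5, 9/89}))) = ProductSet({7/72, 6/29, 4/7}, {-2/5, 9/89})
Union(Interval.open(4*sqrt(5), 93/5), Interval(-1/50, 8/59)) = Union(Interval(-1/50, 8/59), Interval.open(4*sqrt(5), 93/5))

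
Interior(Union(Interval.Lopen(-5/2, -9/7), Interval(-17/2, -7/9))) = Interval.open(-17/2, -7/9)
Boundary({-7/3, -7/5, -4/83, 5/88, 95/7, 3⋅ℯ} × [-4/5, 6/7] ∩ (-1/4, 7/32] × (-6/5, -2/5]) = {-4/83, 5/88} × [-4/5, -2/5]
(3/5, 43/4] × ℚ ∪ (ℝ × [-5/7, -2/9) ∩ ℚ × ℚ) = ((3/5, 43/4] × ℚ) ∪ (ℚ × (ℚ ∩ [-5/7, -2/9)))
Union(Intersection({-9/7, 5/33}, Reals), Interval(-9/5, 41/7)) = Interval(-9/5, 41/7)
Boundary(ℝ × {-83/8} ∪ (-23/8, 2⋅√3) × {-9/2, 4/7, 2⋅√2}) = (ℝ × {-83/8}) ∪ ([-23/8, 2⋅√3] × {-9/2, 4/7, 2⋅√2})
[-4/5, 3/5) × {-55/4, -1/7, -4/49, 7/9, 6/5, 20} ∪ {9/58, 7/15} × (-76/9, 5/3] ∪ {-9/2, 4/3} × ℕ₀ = ({-9/2, 4/3} × ℕ₀) ∪ ({9/58, 7/15} × (-76/9, 5/3]) ∪ ([-4/5, 3/5) × {-55/4, -1/7, -4/49, 7/9, 6/5, 20})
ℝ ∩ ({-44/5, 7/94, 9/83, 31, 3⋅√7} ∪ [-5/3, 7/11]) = {-44/5, 31, 3⋅√7} ∪ [-5/3, 7/11]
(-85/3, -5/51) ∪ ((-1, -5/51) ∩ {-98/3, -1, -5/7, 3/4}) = (-85/3, -5/51)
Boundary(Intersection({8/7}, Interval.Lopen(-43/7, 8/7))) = {8/7}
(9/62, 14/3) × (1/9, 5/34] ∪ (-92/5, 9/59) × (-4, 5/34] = ((-92/5, 9/59) × (-4, 5/34]) ∪ ((9/62, 14/3) × (1/9, 5/34])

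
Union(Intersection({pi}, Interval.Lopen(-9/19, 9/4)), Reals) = Reals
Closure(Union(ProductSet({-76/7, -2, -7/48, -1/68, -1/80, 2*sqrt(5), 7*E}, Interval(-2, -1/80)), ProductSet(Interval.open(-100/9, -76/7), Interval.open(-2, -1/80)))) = Union(ProductSet({-100/9, -76/7, -2, -7/48, -1/68, -1/80, 2*sqrt(5), 7*E}, Interval(-2, -1/80)), ProductSet(Interval(-100/9, -76/7), {-2, -1/80}), ProductSet(Interval.open(-100/9, -76/7), Interval.open(-2, -1/80)))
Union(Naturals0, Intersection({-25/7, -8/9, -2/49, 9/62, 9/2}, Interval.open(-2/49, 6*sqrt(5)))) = Union({9/62, 9/2}, Naturals0)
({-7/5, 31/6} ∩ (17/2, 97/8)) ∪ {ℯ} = {ℯ}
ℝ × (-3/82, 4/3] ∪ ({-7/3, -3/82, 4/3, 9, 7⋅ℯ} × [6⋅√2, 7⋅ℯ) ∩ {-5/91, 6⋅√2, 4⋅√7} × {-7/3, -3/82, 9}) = ℝ × (-3/82, 4/3]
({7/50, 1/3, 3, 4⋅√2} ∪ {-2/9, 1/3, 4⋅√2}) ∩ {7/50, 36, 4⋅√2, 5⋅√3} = {7/50, 4⋅√2}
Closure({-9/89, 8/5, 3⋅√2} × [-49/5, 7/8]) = {-9/89, 8/5, 3⋅√2} × [-49/5, 7/8]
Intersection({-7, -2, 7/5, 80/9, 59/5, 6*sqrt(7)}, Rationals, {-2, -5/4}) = {-2}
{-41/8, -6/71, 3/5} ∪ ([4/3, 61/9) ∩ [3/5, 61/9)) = {-41/8, -6/71, 3/5} ∪ [4/3, 61/9)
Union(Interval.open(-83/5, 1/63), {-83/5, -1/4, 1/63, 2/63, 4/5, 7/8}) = Union({2/63, 4/5, 7/8}, Interval(-83/5, 1/63))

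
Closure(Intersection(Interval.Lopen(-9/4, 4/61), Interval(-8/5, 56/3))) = Interval(-8/5, 4/61)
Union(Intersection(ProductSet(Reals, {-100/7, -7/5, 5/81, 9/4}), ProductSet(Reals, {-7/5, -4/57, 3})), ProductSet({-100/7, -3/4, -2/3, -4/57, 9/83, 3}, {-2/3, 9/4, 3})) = Union(ProductSet({-100/7, -3/4, -2/3, -4/57, 9/83, 3}, {-2/3, 9/4, 3}), ProductSet(Reals, {-7/5}))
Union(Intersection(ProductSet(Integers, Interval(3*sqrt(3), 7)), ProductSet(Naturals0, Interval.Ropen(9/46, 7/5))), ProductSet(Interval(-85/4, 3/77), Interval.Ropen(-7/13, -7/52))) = ProductSet(Interval(-85/4, 3/77), Interval.Ropen(-7/13, -7/52))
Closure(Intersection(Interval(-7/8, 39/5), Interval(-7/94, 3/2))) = Interval(-7/94, 3/2)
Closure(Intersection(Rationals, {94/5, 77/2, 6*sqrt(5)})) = {94/5, 77/2}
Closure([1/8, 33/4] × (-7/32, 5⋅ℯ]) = [1/8, 33/4] × [-7/32, 5⋅ℯ]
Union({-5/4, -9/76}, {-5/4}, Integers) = Union({-5/4, -9/76}, Integers)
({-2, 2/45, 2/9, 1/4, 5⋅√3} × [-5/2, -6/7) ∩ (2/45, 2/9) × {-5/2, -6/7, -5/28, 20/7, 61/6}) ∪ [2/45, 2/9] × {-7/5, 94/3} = [2/45, 2/9] × {-7/5, 94/3}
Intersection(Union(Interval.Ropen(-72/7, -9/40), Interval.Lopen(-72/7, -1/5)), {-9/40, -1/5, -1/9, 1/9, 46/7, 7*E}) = {-9/40, -1/5}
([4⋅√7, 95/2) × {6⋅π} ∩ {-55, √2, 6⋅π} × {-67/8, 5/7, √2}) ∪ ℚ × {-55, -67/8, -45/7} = ℚ × {-55, -67/8, -45/7}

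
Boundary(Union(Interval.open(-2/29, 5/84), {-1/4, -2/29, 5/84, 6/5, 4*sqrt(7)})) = {-1/4, -2/29, 5/84, 6/5, 4*sqrt(7)}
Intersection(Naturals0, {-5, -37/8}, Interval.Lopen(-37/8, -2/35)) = EmptySet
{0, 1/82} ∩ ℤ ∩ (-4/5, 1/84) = {0}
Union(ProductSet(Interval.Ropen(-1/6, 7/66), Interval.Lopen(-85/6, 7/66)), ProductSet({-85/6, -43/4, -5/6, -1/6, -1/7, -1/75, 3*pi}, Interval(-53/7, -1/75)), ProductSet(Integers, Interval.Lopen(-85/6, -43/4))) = Union(ProductSet({-85/6, -43/4, -5/6, -1/6, -1/7, -1/75, 3*pi}, Interval(-53/7, -1/75)), ProductSet(Integers, Interval.Lopen(-85/6, -43/4)), ProductSet(Interval.Ropen(-1/6, 7/66), Interval.Lopen(-85/6, 7/66)))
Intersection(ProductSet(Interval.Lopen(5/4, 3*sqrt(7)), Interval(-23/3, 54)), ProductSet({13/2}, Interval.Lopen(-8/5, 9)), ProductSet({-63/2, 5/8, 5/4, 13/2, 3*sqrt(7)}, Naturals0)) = ProductSet({13/2}, Range(0, 10, 1))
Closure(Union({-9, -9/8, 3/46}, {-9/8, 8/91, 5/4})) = {-9, -9/8, 3/46, 8/91, 5/4}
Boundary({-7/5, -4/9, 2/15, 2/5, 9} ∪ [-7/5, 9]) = {-7/5, 9}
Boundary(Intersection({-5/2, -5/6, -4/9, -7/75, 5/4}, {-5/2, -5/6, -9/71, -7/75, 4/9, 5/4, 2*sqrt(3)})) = {-5/2, -5/6, -7/75, 5/4}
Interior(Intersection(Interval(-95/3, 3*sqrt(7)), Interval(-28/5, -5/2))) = Interval.open(-28/5, -5/2)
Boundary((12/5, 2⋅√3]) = {12/5, 2⋅√3}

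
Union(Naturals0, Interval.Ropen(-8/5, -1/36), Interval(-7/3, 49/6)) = Union(Interval(-7/3, 49/6), Naturals0)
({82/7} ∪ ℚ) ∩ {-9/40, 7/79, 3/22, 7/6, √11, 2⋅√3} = {-9/40, 7/79, 3/22, 7/6}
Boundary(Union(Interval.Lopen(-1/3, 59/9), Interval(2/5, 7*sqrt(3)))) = {-1/3, 7*sqrt(3)}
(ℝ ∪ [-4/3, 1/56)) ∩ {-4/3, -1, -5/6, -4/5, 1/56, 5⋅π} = {-4/3, -1, -5/6, -4/5, 1/56, 5⋅π}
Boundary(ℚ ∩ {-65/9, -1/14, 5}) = {-65/9, -1/14, 5}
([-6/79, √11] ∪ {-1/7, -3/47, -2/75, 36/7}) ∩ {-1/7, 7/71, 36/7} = {-1/7, 7/71, 36/7}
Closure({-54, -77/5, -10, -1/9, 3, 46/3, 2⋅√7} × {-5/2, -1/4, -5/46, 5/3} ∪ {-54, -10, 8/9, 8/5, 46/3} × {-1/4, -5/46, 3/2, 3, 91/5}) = ({-54, -10, 8/9, 8/5, 46/3} × {-1/4, -5/46, 3/2, 3, 91/5}) ∪ ({-54, -77/5, -10, -1/9, 3, 46/3, 2⋅√7} × {-5/2, -1/4, -5/46, 5/3})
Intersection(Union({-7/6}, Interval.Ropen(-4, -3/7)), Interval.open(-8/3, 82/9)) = Interval.open(-8/3, -3/7)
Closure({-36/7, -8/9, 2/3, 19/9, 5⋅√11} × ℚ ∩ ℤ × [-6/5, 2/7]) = ∅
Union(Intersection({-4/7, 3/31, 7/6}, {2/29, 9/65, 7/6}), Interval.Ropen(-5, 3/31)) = Union({7/6}, Interval.Ropen(-5, 3/31))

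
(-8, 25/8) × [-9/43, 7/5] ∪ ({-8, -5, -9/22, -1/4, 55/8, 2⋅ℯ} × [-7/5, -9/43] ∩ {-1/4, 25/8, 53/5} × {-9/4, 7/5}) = (-8, 25/8) × [-9/43, 7/5]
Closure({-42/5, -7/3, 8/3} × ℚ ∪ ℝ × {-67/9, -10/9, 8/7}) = ({-42/5, -7/3, 8/3} × ℝ) ∪ (ℝ × {-67/9, -10/9, 8/7})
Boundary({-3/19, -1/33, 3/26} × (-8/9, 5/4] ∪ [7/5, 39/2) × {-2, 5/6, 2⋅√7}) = ({-3/19, -1/33, 3/26} × [-8/9, 5/4]) ∪ ([7/5, 39/2] × {-2, 5/6, 2⋅√7})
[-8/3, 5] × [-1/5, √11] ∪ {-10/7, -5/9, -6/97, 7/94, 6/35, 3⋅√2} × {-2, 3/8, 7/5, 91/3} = ([-8/3, 5] × [-1/5, √11]) ∪ ({-10/7, -5/9, -6/97, 7/94, 6/35, 3⋅√2} × {-2, 3/8, 7/5, 91/3})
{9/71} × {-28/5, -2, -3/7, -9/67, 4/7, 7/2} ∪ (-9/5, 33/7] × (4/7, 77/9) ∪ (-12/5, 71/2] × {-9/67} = ((-12/5, 71/2] × {-9/67}) ∪ ({9/71} × {-28/5, -2, -3/7, -9/67, 4/7, 7/2}) ∪ ((-9/5, 33/7] × (4/7, 77/9))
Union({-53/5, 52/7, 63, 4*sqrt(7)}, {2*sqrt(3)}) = {-53/5, 52/7, 63, 2*sqrt(3), 4*sqrt(7)}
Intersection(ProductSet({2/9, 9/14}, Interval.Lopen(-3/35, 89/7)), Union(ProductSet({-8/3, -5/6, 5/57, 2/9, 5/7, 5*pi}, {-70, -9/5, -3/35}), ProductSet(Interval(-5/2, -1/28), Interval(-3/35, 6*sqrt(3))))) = EmptySet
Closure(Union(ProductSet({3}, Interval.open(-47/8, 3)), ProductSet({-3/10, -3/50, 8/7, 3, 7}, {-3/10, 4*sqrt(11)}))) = Union(ProductSet({3}, Interval(-47/8, 3)), ProductSet({-3/10, -3/50, 8/7, 3, 7}, {-3/10, 4*sqrt(11)}))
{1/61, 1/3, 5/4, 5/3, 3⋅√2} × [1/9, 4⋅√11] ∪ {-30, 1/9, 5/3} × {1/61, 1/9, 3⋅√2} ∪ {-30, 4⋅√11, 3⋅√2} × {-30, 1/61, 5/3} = ({-30, 1/9, 5/3} × {1/61, 1/9, 3⋅√2}) ∪ ({-30, 4⋅√11, 3⋅√2} × {-30, 1/61, 5/3}) ∪ ({1/61, 1/3, 5/4, 5/3, 3⋅√2} × [1/9, 4⋅√11])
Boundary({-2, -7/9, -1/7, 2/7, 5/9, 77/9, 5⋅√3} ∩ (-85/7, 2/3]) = {-2, -7/9, -1/7, 2/7, 5/9}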